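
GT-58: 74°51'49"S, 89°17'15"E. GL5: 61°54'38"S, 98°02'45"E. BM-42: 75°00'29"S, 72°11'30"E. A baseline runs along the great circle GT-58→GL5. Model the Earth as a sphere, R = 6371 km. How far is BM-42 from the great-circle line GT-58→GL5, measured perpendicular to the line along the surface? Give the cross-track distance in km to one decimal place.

433.9 km

GT-58: φ = -74.86361°, λ = +89.28750°
GL5: φ = -61.91056°, λ = +98.04583°
BM-42: φ = -75.00806°, λ = +72.19167°
δ₁₃ = central angle GT-58→BM-42 = 0.077321 rad  (haversine)
θ₁₃ = bearing GT-58→BM-42 = 259.894°,  θ₁₂ = bearing GT-58→GL5 = 18.138°
dₓₜ = R·arcsin(sin δ₁₃ · sin(θ₁₃ − θ₁₂)) = 6371·arcsin(0.07724·sin(241.755°)) = -433.860 km
|dₓₜ| = 433.860 km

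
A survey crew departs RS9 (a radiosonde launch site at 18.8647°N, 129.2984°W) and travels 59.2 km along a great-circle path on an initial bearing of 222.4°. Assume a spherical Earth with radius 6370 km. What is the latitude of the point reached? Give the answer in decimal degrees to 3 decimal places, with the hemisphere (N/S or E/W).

δ = d/R = 59.2/6370 = 0.009294 rad
φ₂ = arcsin(sin φ₁ cos δ + cos φ₁ sin δ cos θ)
   = arcsin(0.32333·0.99996 + 0.94628·0.00929·-0.73846) = 18.47110°
λ₂ = λ₁ + atan2(sin θ sin δ cos φ₁, cos δ − sin φ₁ sin φ₂) = -129.67695°

18.471°N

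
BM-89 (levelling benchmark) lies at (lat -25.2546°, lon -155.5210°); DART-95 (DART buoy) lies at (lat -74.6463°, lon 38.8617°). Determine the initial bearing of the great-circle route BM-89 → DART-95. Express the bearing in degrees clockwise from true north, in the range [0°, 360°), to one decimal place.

Δλ = -165.6173°
y = sin Δλ · cos φ₂ = -0.065770
x = cos φ₁ sin φ₂ − sin φ₁ cos φ₂ cos Δλ = -0.981566
θ = atan2(y, x) = -176.1666° → 183.8334° (mod 360°)

183.8°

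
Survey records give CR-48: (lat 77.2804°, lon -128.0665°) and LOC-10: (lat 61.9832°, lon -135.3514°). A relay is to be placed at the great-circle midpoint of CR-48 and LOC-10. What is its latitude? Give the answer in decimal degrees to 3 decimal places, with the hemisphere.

Bx = cos φ₂ cos Δλ = 0.465939,  By = cos φ₂ sin Δλ = -0.059563
φₘ = atan2(sin φ₁ + sin φ₂, √((cos φ₁ + Bx)² + By²)) = 69.66463°
λₘ = λ₁ + atan2(By, cos φ₁ + Bx) = -133.02802°

69.665°N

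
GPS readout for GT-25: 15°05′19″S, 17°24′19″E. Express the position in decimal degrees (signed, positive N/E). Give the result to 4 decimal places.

-15.0886°, +17.4053°

lat: 15.0886° S → -15.0886°
lon: 17.4053° E → +17.4053°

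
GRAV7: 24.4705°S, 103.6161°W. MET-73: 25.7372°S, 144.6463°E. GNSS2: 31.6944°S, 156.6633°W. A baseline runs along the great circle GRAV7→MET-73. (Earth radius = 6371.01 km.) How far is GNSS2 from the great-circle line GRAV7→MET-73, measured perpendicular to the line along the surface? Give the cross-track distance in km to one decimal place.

δ₁₃ = central angle GRAV7→GNSS2 = 0.818681 rad  (haversine)
θ₁₃ = bearing GRAV7→GNSS2 = 248.611°,  θ₁₂ = bearing GRAV7→MET-73 = 237.482°
dₓₜ = R·arcsin(sin δ₁₃ · sin(θ₁₃ − θ₁₂)) = 6371.01·arcsin(0.73025·sin(11.129°)) = 900.996 km
|dₓₜ| = 900.996 km

901.0 km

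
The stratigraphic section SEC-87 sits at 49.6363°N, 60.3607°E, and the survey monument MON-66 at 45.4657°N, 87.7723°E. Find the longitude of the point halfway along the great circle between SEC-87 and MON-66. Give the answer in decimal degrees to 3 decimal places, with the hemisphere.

Bx = cos φ₂ cos Δλ = 0.622592,  By = cos φ₂ sin Δλ = 0.322881
φₘ = atan2(sin φ₁ + sin φ₂, √((cos φ₁ + Bx)² + By²)) = 48.37279°
λₘ = λ₁ + atan2(By, cos φ₁ + Bx) = 74.62272°

74.623°E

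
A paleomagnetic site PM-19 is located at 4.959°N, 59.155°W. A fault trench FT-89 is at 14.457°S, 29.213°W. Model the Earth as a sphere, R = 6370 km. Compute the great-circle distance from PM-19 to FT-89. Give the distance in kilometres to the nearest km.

Δφ = -19.4160°,  Δλ = 29.9420°
a = sin²(Δφ/2) + cos φ₁ cos φ₂ sin²(Δλ/2) = 0.092814
c = 2·arcsin(√a) = 0.619152 rad = 35.4748°
d = R·c = 6370 × 0.619152 = 3944.0 km

3944 km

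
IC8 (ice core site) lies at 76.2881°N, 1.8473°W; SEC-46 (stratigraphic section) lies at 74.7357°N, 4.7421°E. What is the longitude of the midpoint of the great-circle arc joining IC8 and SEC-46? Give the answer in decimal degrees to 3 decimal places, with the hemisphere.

Bx = cos φ₂ cos Δλ = 0.261533,  By = cos φ₂ sin Δλ = 0.030211
φₘ = atan2(sin φ₁ + sin φ₂, √((cos φ₁ + Bx)² + By²)) = 75.53478°
λₘ = λ₁ + atan2(By, cos φ₁ + Bx) = 1.62034°

1.620°E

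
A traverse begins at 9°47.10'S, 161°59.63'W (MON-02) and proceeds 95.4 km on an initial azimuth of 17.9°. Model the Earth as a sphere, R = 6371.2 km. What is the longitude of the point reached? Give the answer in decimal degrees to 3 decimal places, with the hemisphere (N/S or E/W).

161.727°W

MON-02: φ = -9.78500°, λ = -161.99383°
δ = d/R = 95.4/6371.2 = 0.014974 rad
φ₂ = arcsin(sin φ₁ cos δ + cos φ₁ sin δ cos θ)
   = arcsin(-0.16995·0.99989 + 0.98545·0.01497·0.95159) = -8.96850°
λ₂ = λ₁ + atan2(sin θ sin δ cos φ₁, cos δ − sin φ₁ sin φ₂) = -161.72689°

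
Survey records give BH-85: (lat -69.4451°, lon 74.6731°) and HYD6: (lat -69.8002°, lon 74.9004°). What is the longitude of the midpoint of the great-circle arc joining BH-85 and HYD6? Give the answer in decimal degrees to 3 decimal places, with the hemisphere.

74.786°E

Bx = cos φ₂ cos Δλ = 0.345292,  By = cos φ₂ sin Δλ = 0.001370
φₘ = atan2(sin φ₁ + sin φ₂, √((cos φ₁ + Bx)² + By²)) = -69.62269°
λₘ = λ₁ + atan2(By, cos φ₁ + Bx) = 74.78580°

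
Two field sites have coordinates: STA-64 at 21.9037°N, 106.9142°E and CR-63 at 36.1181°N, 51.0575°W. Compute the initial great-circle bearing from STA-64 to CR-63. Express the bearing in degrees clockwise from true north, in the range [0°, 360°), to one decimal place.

339.9°

Δλ = -157.9717°
y = sin Δλ · cos φ₂ = -0.302979
x = cos φ₁ sin φ₂ − sin φ₁ cos φ₂ cos Δλ = 0.826251
θ = atan2(y, x) = -20.1375° → 339.8625° (mod 360°)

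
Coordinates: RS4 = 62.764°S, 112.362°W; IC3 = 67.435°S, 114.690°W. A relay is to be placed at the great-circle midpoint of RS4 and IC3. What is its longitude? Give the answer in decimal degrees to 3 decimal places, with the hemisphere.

Bx = cos φ₂ cos Δλ = 0.383415,  By = cos φ₂ sin Δλ = -0.015587
φₘ = atan2(sin φ₁ + sin φ₂, √((cos φ₁ + Bx)² + By²)) = -65.10398°
λₘ = λ₁ + atan2(By, cos φ₁ + Bx) = -113.42372°

113.424°W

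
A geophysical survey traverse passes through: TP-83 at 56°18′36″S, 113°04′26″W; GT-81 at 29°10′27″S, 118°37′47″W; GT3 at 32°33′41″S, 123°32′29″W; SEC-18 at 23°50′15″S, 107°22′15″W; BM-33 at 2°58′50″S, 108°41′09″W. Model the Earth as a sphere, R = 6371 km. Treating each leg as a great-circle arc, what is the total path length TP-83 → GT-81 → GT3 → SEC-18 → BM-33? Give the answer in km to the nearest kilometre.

7828 km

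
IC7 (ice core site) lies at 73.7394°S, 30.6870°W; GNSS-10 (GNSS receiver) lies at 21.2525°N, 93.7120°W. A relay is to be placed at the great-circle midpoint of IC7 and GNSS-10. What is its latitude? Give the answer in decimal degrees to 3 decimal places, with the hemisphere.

28.775°S

Bx = cos φ₂ cos Δλ = 0.422753,  By = cos φ₂ sin Δλ = -0.830596
φₘ = atan2(sin φ₁ + sin φ₂, √((cos φ₁ + Bx)² + By²)) = -28.77501°
λₘ = λ₁ + atan2(By, cos φ₁ + Bx) = -80.45273°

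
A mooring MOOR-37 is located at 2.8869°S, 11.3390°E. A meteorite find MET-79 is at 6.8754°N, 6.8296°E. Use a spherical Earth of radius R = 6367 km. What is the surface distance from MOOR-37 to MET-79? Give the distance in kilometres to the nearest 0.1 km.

1194.6 km

Δφ = 9.7623°,  Δλ = -4.5094°
a = sin²(Δφ/2) + cos φ₁ cos φ₂ sin²(Δλ/2) = 0.008775
c = 2·arcsin(√a) = 0.187623 rad = 10.7500°
d = R·c = 6367 × 0.187623 = 1194.6 km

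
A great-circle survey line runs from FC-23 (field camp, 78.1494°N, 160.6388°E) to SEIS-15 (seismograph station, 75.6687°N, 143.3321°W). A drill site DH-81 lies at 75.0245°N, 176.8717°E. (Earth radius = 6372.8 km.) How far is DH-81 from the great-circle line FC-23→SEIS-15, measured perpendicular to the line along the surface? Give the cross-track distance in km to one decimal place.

δ₁₃ = central angle FC-23→DH-81 = 0.084908 rad  (haversine)
θ₁₃ = bearing FC-23→DH-81 = 121.595°,  θ₁₂ = bearing FC-23→SEIS-15 = 72.784°
dₓₜ = R·arcsin(sin δ₁₃ · sin(θ₁₃ − θ₁₂)) = 6372.8·arcsin(0.08481·sin(48.810°)) = 406.984 km
|dₓₜ| = 406.984 km

407.0 km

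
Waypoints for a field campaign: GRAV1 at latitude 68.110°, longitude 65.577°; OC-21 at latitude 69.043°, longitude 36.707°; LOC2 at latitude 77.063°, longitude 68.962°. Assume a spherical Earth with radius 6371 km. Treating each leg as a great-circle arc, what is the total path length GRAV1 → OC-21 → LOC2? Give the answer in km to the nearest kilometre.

GRAV1→OC-21: c = 0.183041 rad, d = 1166.16 km
OC-21→LOC2: c = 0.210807 rad, d = 1343.05 km
Total = 1166.16 + 1343.05 = 2509.21 km

2509 km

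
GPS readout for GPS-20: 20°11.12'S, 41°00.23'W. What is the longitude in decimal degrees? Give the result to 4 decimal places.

41.0038°W

41° + 0.23′/60 = 41 + 0.00383 = 41.0038°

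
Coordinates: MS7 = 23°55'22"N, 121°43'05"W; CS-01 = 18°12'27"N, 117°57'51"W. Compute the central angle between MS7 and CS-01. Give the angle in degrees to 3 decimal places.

6.702°

MS7: φ = +23.92278°, λ = -121.71806°
CS-01: φ = +18.20750°, λ = -117.96417°
Δφ = -5.7153°,  Δλ = 3.7539°
a = sin²(Δφ/2) + cos φ₁ cos φ₂ sin²(Δλ/2) = 0.003417
c = 2·arcsin(√a) = 0.116977 rad = 6.7023°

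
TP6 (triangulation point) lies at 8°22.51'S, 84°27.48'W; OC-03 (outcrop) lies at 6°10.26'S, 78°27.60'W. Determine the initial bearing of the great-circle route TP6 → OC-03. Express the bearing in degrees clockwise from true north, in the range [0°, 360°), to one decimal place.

TP6: φ = -8.37517°, λ = -84.45800°
OC-03: φ = -6.17100°, λ = -78.46000°
Δλ = 5.9980°
y = sin Δλ · cos φ₂ = 0.103888
x = cos φ₁ sin φ₂ − sin φ₁ cos φ₂ cos Δλ = 0.037668
θ = atan2(y, x) = 70.0704° → 70.0704° (mod 360°)

70.1°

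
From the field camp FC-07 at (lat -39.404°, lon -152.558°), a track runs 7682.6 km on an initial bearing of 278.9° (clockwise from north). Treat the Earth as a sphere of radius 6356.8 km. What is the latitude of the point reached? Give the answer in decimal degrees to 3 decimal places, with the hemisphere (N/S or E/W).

6.497°S

δ = d/R = 7682.6/6356.8 = 1.208564 rad
φ₂ = arcsin(sin φ₁ cos δ + cos φ₁ sin δ cos θ)
   = arcsin(-0.63478·0.35436 + 0.77269·0.93511·0.15471) = -6.49740°
λ₂ = λ₁ + atan2(sin θ sin δ cos φ₁, cos δ − sin φ₁ sin φ₂) = 139.03499°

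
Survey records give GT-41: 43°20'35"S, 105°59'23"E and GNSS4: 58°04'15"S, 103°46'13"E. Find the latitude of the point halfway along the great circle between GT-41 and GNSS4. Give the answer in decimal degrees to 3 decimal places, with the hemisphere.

GT-41: φ = -43.34306°, λ = +105.98972°
GNSS4: φ = -58.07083°, λ = +103.77028°
Bx = cos φ₂ cos Δλ = 0.528474,  By = cos φ₂ sin Δλ = -0.020482
φₘ = atan2(sin φ₁ + sin φ₂, √((cos φ₁ + Bx)² + By²)) = -50.71208°
λₘ = λ₁ + atan2(By, cos φ₁ + Bx) = 105.05529°

50.712°S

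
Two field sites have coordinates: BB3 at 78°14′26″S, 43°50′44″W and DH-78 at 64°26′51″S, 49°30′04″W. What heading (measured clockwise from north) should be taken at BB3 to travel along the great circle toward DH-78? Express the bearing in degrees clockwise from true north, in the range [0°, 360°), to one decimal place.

349.8°

BB3: φ = -78.24056°, λ = -43.84556°
DH-78: φ = -64.44750°, λ = -49.50111°
Δλ = -5.6556°
y = sin Δλ · cos φ₂ = -0.042507
x = cos φ₁ sin φ₂ − sin φ₁ cos φ₂ cos Δλ = 0.236360
θ = atan2(y, x) = -10.1952° → 349.8048° (mod 360°)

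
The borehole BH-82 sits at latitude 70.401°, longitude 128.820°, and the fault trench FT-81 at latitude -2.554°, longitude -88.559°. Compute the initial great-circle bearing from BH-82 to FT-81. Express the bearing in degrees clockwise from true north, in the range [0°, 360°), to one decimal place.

Δλ = 142.6210°
y = sin Δλ · cos φ₂ = 0.606482
x = cos φ₁ sin φ₂ − sin φ₁ cos φ₂ cos Δλ = 0.732908
θ = atan2(y, x) = 39.6078° → 39.6078° (mod 360°)

39.6°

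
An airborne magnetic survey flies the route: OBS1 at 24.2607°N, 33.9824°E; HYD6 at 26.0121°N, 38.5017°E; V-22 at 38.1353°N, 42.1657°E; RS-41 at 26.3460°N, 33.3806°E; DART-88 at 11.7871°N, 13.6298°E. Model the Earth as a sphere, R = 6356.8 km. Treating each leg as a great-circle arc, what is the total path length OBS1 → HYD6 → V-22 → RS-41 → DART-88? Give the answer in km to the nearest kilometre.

6046 km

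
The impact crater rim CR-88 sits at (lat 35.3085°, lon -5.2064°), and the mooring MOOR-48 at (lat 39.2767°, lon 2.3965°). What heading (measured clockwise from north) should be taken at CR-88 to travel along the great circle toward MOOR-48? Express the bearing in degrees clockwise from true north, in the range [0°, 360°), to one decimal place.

Δλ = 7.6029°
y = sin Δλ · cos φ₂ = 0.102418
x = cos φ₁ sin φ₂ − sin φ₁ cos φ₂ cos Δλ = 0.073136
θ = atan2(y, x) = 54.4697° → 54.4697° (mod 360°)

54.5°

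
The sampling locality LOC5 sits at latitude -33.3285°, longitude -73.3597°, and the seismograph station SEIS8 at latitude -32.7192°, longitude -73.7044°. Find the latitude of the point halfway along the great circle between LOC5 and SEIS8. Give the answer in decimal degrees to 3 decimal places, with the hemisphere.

Bx = cos φ₂ cos Δλ = 0.841314,  By = cos φ₂ sin Δλ = -0.005062
φₘ = atan2(sin φ₁ + sin φ₂, √((cos φ₁ + Bx)² + By²)) = -33.02397°
λₘ = λ₁ + atan2(By, cos φ₁ + Bx) = -73.53265°

33.024°S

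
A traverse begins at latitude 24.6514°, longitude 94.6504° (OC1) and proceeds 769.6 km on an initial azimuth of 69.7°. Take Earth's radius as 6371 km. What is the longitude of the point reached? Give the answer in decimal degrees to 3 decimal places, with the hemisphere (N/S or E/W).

101.930°E

δ = d/R = 769.6/6371 = 0.120797 rad
φ₂ = arcsin(sin φ₁ cos δ + cos φ₁ sin δ cos θ)
   = arcsin(0.41710·0.99271 + 0.90886·0.12050·0.34694) = 26.87553°
λ₂ = λ₁ + atan2(sin θ sin δ cos φ₁, cos δ − sin φ₁ sin φ₂) = 101.92960°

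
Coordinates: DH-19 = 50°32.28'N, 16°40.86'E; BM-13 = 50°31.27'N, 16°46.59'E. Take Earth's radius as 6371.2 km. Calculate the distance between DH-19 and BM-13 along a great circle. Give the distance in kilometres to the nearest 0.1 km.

DH-19: φ = +50.53800°, λ = +16.68100°
BM-13: φ = +50.52117°, λ = +16.77650°
Δφ = -0.0168°,  Δλ = 0.0955°
a = sin²(Δφ/2) + cos φ₁ cos φ₂ sin²(Δλ/2) = 0.000000
c = 2·arcsin(√a) = 0.001100 rad = 0.0630°
d = R·c = 6371.2 × 0.001100 = 7.0 km

7.0 km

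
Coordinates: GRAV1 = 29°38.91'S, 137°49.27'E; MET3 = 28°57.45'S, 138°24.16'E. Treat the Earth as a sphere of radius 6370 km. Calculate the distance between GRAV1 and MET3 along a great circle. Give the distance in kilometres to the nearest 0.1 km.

95.3 km

GRAV1: φ = -29.64850°, λ = +137.82117°
MET3: φ = -28.95750°, λ = +138.40267°
Δφ = 0.6910°,  Δλ = 0.5815°
a = sin²(Δφ/2) + cos φ₁ cos φ₂ sin²(Δλ/2) = 0.000056
c = 2·arcsin(√a) = 0.014959 rad = 0.8571°
d = R·c = 6370 × 0.014959 = 95.3 km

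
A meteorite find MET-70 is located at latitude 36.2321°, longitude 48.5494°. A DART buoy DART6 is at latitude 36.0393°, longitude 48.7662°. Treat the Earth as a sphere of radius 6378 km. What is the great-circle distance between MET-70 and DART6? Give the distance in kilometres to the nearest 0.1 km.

29.0 km

Δφ = -0.1928°,  Δλ = 0.2168°
a = sin²(Δφ/2) + cos φ₁ cos φ₂ sin²(Δλ/2) = 0.000005
c = 2·arcsin(√a) = 0.004546 rad = 0.2604°
d = R·c = 6378 × 0.004546 = 29.0 km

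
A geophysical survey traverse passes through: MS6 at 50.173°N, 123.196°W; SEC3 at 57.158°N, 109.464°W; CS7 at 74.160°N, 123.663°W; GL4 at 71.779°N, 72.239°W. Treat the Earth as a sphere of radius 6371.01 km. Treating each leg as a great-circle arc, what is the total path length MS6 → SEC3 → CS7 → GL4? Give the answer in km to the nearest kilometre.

MS6→SEC3: c = 0.186551 rad, d = 1188.52 km
SEC3→CS7: c = 0.311835 rad, d = 1986.70 km
CS7→GL4: c = 0.257586 rad, d = 1641.08 km
Total = 1188.52 + 1986.70 + 1641.08 = 4816.30 km

4816 km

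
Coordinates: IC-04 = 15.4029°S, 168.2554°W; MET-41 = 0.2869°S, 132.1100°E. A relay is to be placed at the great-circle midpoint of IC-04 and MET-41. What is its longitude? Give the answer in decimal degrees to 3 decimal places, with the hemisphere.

161.327°E

Bx = cos φ₂ cos Δλ = 0.505506,  By = cos φ₂ sin Δλ = -0.862808
φₘ = atan2(sin φ₁ + sin φ₂, √((cos φ₁ + Bx)² + By²)) = -9.02300°
λₘ = λ₁ + atan2(By, cos φ₁ + Bx) = 161.32703°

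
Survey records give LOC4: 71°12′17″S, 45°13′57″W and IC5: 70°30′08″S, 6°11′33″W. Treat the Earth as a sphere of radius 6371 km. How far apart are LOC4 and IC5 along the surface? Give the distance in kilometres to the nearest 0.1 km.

1401.2 km

LOC4: φ = -71.20472°, λ = -45.23250°
IC5: φ = -70.50222°, λ = -6.19250°
Δφ = 0.7025°,  Δλ = 39.0400°
a = sin²(Δφ/2) + cos φ₁ cos φ₂ sin²(Δλ/2) = 0.012044
c = 2·arcsin(√a) = 0.219931 rad = 12.6011°
d = R·c = 6371 × 0.219931 = 1401.2 km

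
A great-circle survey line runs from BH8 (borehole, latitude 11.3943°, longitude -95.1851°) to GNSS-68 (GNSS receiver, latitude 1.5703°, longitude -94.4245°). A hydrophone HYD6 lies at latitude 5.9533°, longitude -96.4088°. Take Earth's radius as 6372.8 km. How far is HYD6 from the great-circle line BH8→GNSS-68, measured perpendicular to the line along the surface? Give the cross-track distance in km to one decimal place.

181.8 km

δ₁₃ = central angle BH8→HYD6 = 0.097280 rad  (haversine)
θ₁₃ = bearing BH8→HYD6 = 192.632°,  θ₁₂ = bearing BH8→GNSS-68 = 175.553°
dₓₜ = R·arcsin(sin δ₁₃ · sin(θ₁₃ − θ₁₂)) = 6372.8·arcsin(0.09713·sin(17.080°)) = 181.817 km
|dₓₜ| = 181.817 km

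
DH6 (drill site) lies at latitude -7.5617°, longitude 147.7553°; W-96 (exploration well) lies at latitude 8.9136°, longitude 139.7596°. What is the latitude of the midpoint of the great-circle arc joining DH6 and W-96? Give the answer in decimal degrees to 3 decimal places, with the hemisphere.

Bx = cos φ₂ cos Δλ = 0.978319,  By = cos φ₂ sin Δλ = -0.137419
φₘ = atan2(sin φ₁ + sin φ₂, √((cos φ₁ + Bx)² + By²)) = 0.67760°
λₘ = λ₁ + atan2(By, cos φ₁ + Bx) = 143.76429°

0.678°N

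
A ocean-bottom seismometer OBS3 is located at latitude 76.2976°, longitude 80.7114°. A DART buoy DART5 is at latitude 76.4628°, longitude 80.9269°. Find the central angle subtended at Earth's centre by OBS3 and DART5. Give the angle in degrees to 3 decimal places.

0.173°

Δφ = 0.1652°,  Δλ = 0.2155°
a = sin²(Δφ/2) + cos φ₁ cos φ₂ sin²(Δλ/2) = 0.000002
c = 2·arcsin(√a) = 0.003016 rad = 0.1728°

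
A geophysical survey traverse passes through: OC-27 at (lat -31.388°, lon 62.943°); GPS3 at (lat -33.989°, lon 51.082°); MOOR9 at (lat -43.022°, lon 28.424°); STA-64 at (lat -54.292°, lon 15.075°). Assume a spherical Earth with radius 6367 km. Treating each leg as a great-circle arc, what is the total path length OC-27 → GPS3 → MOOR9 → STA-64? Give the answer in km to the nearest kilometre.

4932 km

OC-27→GPS3: c = 0.179923 rad, d = 1145.57 km
GPS3→MOOR9: c = 0.345774 rad, d = 2201.54 km
MOOR9→STA-64: c = 0.248882 rad, d = 1584.63 km
Total = 1145.57 + 2201.54 + 1584.63 = 4931.75 km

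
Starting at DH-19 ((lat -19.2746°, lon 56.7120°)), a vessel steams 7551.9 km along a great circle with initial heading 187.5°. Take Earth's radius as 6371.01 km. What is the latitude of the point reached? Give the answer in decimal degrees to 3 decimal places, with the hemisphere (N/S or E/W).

82.443°S

δ = d/R = 7551.9/6371.01 = 1.185354 rad
φ₂ = arcsin(sin φ₁ cos δ + cos φ₁ sin δ cos θ)
   = arcsin(-0.33010·0.37597 + 0.94395·0.92663·-0.99144) = -82.44312°
λ₂ = λ₁ + atan2(sin θ sin δ cos φ₁, cos δ − sin φ₁ sin φ₂) = -10.16990°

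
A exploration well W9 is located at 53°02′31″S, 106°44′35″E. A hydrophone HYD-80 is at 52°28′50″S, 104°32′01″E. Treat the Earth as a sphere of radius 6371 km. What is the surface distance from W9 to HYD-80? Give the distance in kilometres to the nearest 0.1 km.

161.2 km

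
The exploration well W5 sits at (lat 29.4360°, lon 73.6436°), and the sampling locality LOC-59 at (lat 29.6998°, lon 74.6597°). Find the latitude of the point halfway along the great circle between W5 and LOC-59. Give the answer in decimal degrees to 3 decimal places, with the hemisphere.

29.569°N

Bx = cos φ₂ cos Δλ = 0.868497,  By = cos φ₂ sin Δλ = 0.015404
φₘ = atan2(sin φ₁ + sin φ₂, √((cos φ₁ + Bx)² + By²)) = 29.56887°
λₘ = λ₁ + atan2(By, cos φ₁ + Bx) = 74.15099°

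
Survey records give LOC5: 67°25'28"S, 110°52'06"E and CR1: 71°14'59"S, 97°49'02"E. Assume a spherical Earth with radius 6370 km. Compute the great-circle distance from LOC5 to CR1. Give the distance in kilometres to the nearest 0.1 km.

LOC5: φ = -67.42444°, λ = +110.86833°
CR1: φ = -71.24972°, λ = +97.81722°
Δφ = -3.8253°,  Δλ = -13.0511°
a = sin²(Δφ/2) + cos φ₁ cos φ₂ sin²(Δλ/2) = 0.002708
c = 2·arcsin(√a) = 0.104119 rad = 5.9656°
d = R·c = 6370 × 0.104119 = 663.2 km

663.2 km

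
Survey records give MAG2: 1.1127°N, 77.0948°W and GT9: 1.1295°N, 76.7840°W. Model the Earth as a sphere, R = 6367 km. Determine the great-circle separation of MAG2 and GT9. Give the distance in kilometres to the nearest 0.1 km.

Δφ = 0.0168°,  Δλ = 0.3108°
a = sin²(Δφ/2) + cos φ₁ cos φ₂ sin²(Δλ/2) = 0.000007
c = 2·arcsin(√a) = 0.005431 rad = 0.3112°
d = R·c = 6367 × 0.005431 = 34.6 km

34.6 km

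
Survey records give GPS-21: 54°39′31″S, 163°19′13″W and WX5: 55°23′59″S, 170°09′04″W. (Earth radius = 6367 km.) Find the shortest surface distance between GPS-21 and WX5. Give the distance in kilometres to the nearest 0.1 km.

GPS-21: φ = -54.65861°, λ = -163.32028°
WX5: φ = -55.39972°, λ = -170.15111°
Δφ = -0.7411°,  Δλ = -6.8308°
a = sin²(Δφ/2) + cos φ₁ cos φ₂ sin²(Δλ/2) = 0.001208
c = 2·arcsin(√a) = 0.069516 rad = 3.9830°
d = R·c = 6367 × 0.069516 = 442.6 km

442.6 km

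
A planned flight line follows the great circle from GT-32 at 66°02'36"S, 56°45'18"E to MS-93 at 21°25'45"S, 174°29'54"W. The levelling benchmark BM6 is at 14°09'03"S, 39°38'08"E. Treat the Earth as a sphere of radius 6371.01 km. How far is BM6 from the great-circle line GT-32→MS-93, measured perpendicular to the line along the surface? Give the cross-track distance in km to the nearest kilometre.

GT-32: φ = -66.04333°, λ = +56.75500°
MS-93: φ = -21.42917°, λ = -174.49833°
BM6: φ = -14.15083°, λ = +39.63556°
δ₁₃ = central angle GT-32→BM6 = 0.927677 rad  (haversine)
θ₁₃ = bearing GT-32→BM6 = 339.103°,  θ₁₂ = bearing GT-32→MS-93 = 133.158°
dₓₜ = R·arcsin(sin δ₁₃ · sin(θ₁₃ − θ₁₂)) = 6371.01·arcsin(0.80023·sin(205.945°)) = -2278.797 km
|dₓₜ| = 2278.797 km

2279 km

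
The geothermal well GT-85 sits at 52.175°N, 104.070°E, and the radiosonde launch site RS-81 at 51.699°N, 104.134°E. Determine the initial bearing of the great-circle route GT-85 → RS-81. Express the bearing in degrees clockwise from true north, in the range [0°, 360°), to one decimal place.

175.2°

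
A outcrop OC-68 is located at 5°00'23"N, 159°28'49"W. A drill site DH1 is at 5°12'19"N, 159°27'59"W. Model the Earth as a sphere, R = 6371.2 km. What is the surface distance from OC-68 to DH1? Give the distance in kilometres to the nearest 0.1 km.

22.2 km

OC-68: φ = +5.00639°, λ = -159.48028°
DH1: φ = +5.20528°, λ = -159.46639°
Δφ = 0.1989°,  Δλ = 0.0139°
a = sin²(Δφ/2) + cos φ₁ cos φ₂ sin²(Δλ/2) = 0.000003
c = 2·arcsin(√a) = 0.003480 rad = 0.1994°
d = R·c = 6371.2 × 0.003480 = 22.2 km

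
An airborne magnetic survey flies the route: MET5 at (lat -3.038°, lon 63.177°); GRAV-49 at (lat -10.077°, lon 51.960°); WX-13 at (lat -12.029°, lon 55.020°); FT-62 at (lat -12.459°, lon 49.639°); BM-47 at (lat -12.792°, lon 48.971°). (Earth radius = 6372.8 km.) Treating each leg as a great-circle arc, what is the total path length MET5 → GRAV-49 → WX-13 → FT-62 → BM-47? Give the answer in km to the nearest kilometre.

2532 km

MET5→GRAV-49: c = 0.229933 rad, d = 1465.32 km
GRAV-49→WX-13: c = 0.062513 rad, d = 398.38 km
WX-13→FT-62: c = 0.092084 rad, d = 586.84 km
FT-62→BM-47: c = 0.012775 rad, d = 81.42 km
Total = 1465.32 + 398.38 + 586.84 + 81.42 = 2531.95 km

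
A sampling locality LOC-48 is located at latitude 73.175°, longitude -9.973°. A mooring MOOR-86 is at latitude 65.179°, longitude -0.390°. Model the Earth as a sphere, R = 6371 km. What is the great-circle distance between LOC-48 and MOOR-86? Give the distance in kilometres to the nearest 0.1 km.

963.7 km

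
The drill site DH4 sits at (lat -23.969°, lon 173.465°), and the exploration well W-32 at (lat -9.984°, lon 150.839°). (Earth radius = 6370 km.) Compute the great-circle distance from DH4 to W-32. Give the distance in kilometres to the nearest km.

Δφ = 13.9850°,  Δλ = -22.6260°
a = sin²(Δφ/2) + cos φ₁ cos φ₂ sin²(Δλ/2) = 0.049452
c = 2·arcsin(√a) = 0.448504 rad = 25.6974°
d = R·c = 6370 × 0.448504 = 2857.0 km

2857 km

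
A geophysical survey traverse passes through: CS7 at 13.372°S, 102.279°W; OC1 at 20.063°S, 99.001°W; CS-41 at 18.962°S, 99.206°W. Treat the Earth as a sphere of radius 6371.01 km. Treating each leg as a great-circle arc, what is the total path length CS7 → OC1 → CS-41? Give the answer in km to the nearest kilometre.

CS7→OC1: c = 0.128979 rad, d = 821.72 km
OC1→CS-41: c = 0.019510 rad, d = 124.30 km
Total = 821.72 + 124.30 = 946.02 km

946 km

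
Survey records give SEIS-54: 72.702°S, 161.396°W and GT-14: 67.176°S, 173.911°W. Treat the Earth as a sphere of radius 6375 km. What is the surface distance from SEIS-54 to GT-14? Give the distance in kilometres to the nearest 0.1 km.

Δφ = 5.5260°,  Δλ = -12.5150°
a = sin²(Δφ/2) + cos φ₁ cos φ₂ sin²(Δλ/2) = 0.003694
c = 2·arcsin(√a) = 0.121631 rad = 6.9689°
d = R·c = 6375 × 0.121631 = 775.4 km

775.4 km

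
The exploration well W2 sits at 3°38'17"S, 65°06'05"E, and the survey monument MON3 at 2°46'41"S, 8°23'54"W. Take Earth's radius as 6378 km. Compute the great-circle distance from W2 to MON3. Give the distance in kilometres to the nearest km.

W2: φ = -3.63806°, λ = +65.10139°
MON3: φ = -2.77806°, λ = -8.39833°
Δφ = 0.8600°,  Δλ = -73.4997°
a = sin²(Δφ/2) + cos φ₁ cos φ₂ sin²(Δλ/2) = 0.356905
c = 2·arcsin(√a) = 1.280548 rad = 73.3700°
d = R·c = 6378 × 1.280548 = 8167.3 km

8167 km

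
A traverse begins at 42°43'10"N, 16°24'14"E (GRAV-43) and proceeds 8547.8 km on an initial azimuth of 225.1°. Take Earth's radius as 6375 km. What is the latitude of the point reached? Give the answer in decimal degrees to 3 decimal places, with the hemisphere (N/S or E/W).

GRAV-43: φ = +42.71944°, λ = +16.40389°
δ = d/R = 8547.8/6375 = 1.340831 rad
φ₂ = arcsin(sin φ₁ cos δ + cos φ₁ sin δ cos θ)
   = arcsin(0.67841·0.22794 + 0.73468·0.97367·-0.70587) = -20.50577°
λ₂ = λ₁ + atan2(sin θ sin δ cos φ₁, cos δ − sin φ₁ sin φ₂) = -31.01750°

20.506°S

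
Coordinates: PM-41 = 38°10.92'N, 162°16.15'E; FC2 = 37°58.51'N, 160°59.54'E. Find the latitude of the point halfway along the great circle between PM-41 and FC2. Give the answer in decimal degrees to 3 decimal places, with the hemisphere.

38.080°N

PM-41: φ = +38.18200°, λ = +162.26917°
FC2: φ = +37.97517°, λ = +160.99233°
Bx = cos φ₂ cos Δλ = 0.788082,  By = cos φ₂ sin Δλ = -0.017565
φₘ = atan2(sin φ₁ + sin φ₂, √((cos φ₁ + Bx)² + By²)) = 38.08031°
λₘ = λ₁ + atan2(By, cos φ₁ + Bx) = 161.62985°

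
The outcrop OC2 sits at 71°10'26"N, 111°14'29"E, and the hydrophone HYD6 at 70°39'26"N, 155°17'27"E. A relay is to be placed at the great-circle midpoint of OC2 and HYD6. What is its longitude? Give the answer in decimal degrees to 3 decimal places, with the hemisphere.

133.568°E

OC2: φ = +71.17389°, λ = +111.24139°
HYD6: φ = +70.65722°, λ = +155.29083°
Bx = cos φ₂ cos Δλ = 0.238060,  By = cos φ₂ sin Δλ = 0.230290
φₘ = atan2(sin φ₁ + sin φ₂, √((cos φ₁ + Bx)² + By²)) = 72.21725°
λₘ = λ₁ + atan2(By, cos φ₁ + Bx) = 133.56816°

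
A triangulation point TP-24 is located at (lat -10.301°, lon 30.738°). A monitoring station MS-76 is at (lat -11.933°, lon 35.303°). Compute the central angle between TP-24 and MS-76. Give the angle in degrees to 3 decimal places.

4.767°

Δφ = -1.6320°,  Δλ = 4.5650°
a = sin²(Δφ/2) + cos φ₁ cos φ₂ sin²(Δλ/2) = 0.001730
c = 2·arcsin(√a) = 0.083203 rad = 4.7672°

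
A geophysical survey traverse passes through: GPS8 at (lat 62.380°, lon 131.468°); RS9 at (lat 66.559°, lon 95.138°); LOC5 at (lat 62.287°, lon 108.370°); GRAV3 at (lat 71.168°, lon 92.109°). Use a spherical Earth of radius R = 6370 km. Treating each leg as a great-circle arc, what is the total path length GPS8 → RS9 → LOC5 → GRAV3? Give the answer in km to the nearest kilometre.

3774 km

GPS8→RS9: c = 0.278414 rad, d = 1773.50 km
RS9→LOC5: c = 0.124094 rad, d = 790.48 km
LOC5→GRAV3: c = 0.189991 rad, d = 1210.24 km
Total = 1773.50 + 790.48 + 1210.24 = 3774.22 km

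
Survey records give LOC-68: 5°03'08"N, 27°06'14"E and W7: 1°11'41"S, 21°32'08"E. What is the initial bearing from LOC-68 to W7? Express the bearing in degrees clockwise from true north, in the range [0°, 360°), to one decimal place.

221.8°

LOC-68: φ = +5.05222°, λ = +27.10389°
W7: φ = -1.19472°, λ = +21.53556°
Δλ = -5.5683°
y = sin Δλ · cos φ₂ = -0.097012
x = cos φ₁ sin φ₂ − sin φ₁ cos φ₂ cos Δλ = -0.108398
θ = atan2(y, x) = -138.1729° → 221.8271° (mod 360°)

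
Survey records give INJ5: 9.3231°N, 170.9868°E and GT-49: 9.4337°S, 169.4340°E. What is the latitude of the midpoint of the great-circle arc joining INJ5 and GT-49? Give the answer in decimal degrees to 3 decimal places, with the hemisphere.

0.055°S

Bx = cos φ₂ cos Δλ = 0.986114,  By = cos φ₂ sin Δλ = -0.026732
φₘ = atan2(sin φ₁ + sin φ₂, √((cos φ₁ + Bx)² + By²)) = -0.05531°
λₘ = λ₁ + atan2(By, cos φ₁ + Bx) = 170.21052°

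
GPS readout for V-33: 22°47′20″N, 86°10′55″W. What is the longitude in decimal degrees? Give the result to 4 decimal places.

86° + 10′/60 + 55″/3600 = 86 + 0.16667 + 0.01528 = 86.1819°

86.1819°W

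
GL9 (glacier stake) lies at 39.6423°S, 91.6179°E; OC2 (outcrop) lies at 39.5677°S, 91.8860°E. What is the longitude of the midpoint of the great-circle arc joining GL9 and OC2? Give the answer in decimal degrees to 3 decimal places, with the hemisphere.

Bx = cos φ₂ cos Δλ = 0.770864,  By = cos φ₂ sin Δλ = 0.003607
φₘ = atan2(sin φ₁ + sin φ₂, √((cos φ₁ + Bx)² + By²)) = -39.60508°
λₘ = λ₁ + atan2(By, cos φ₁ + Bx) = 91.75202°

91.752°E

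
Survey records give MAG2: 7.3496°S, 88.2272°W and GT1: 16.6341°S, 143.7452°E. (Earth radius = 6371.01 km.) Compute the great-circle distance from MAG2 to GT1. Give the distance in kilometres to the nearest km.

13709 km

Δφ = -9.2845°,  Δλ = -128.0276°
a = sin²(Δφ/2) + cos φ₁ cos φ₂ sin²(Δλ/2) = 0.774396
c = 2·arcsin(√a) = 2.151715 rad = 123.2842°
d = R·c = 6371.01 × 2.151715 = 13708.6 km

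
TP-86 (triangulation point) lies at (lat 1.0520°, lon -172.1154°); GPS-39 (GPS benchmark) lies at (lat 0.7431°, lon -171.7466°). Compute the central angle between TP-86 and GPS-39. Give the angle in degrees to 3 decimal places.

Δφ = -0.3089°,  Δλ = 0.3688°
a = sin²(Δφ/2) + cos φ₁ cos φ₂ sin²(Δλ/2) = 0.000018
c = 2·arcsin(√a) = 0.008396 rad = 0.4810°

0.481°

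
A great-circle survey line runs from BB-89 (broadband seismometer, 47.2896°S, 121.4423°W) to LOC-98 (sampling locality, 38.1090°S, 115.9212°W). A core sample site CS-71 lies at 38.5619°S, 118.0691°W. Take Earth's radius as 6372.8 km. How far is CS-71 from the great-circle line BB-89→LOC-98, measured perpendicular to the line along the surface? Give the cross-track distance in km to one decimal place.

δ₁₃ = central angle BB-89→CS-71 = 0.158268 rad  (haversine)
θ₁₃ = bearing BB-89→CS-71 = 16.973°,  θ₁₂ = bearing BB-89→LOC-98 = 25.762°
dₓₜ = R·arcsin(sin δ₁₃ · sin(θ₁₃ − θ₁₂)) = 6372.8·arcsin(0.15761·sin(-8.789°)) = -153.490 km
|dₓₜ| = 153.490 km

153.5 km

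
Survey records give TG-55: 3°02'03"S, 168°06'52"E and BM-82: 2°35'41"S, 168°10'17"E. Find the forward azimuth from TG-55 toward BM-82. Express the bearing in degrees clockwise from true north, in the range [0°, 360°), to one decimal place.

7.4°

TG-55: φ = -3.03417°, λ = +168.11444°
BM-82: φ = -2.59472°, λ = +168.17139°
Δλ = 0.0569°
y = sin Δλ · cos φ₂ = 0.000993
x = cos φ₁ sin φ₂ − sin φ₁ cos φ₂ cos Δλ = 0.007670
θ = atan2(y, x) = 7.3760° → 7.3760° (mod 360°)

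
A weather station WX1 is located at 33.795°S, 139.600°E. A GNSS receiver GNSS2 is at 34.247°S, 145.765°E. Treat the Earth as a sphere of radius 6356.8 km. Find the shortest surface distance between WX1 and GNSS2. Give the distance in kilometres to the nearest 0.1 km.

569.0 km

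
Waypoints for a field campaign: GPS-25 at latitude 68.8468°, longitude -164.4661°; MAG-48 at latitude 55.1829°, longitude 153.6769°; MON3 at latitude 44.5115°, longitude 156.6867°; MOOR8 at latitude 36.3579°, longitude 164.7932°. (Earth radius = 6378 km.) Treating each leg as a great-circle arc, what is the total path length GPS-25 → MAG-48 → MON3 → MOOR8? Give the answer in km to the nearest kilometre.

4927 km

GPS-25→MAG-48: c = 0.404956 rad, d = 2582.81 km
MAG-48→MON3: c = 0.189260 rad, d = 1207.10 km
MON3→MOOR8: c = 0.178264 rad, d = 1136.97 km
Total = 2582.81 + 1207.10 + 1136.97 = 4926.88 km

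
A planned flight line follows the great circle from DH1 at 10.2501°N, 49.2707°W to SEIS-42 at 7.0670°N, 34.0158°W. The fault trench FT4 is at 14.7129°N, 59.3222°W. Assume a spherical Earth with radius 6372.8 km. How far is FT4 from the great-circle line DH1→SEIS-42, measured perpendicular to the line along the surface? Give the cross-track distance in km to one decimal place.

δ₁₃ = central angle DH1→FT4 = 0.188109 rad  (haversine)
θ₁₃ = bearing DH1→FT4 = 295.482°,  θ₁₂ = bearing DH1→SEIS-42 = 100.693°
dₓₜ = R·arcsin(sin δ₁₃ · sin(θ₁₃ − θ₁₂)) = 6372.8·arcsin(0.18700·sin(194.789°)) = -304.318 km
|dₓₜ| = 304.318 km

304.3 km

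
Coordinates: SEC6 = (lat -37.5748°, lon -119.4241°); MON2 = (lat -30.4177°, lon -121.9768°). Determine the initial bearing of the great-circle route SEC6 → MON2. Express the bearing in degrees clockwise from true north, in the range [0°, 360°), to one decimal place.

Δλ = -2.5527°
y = sin Δλ · cos φ₂ = -0.038408
x = cos φ₁ sin φ₂ − sin φ₁ cos φ₂ cos Δλ = 0.124069
θ = atan2(y, x) = -17.2010° → 342.7990° (mod 360°)

342.8°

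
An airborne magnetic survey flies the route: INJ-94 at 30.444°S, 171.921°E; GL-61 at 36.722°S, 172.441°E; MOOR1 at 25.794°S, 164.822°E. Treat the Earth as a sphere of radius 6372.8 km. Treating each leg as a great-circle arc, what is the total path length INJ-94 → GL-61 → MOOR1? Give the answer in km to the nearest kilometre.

2114 km

INJ-94→GL-61: c = 0.109832 rad, d = 699.94 km
GL-61→MOOR1: c = 0.221837 rad, d = 1413.72 km
Total = 699.94 + 1413.72 = 2113.66 km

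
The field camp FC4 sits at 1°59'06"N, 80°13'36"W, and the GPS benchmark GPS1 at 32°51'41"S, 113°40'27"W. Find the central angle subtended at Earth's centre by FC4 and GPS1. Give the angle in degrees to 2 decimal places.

47.03°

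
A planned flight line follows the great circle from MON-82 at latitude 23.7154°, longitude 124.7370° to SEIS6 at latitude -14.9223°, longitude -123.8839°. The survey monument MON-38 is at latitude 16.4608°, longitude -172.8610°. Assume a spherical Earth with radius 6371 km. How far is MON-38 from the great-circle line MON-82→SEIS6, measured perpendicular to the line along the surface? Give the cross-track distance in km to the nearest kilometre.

1080 km

δ₁₃ = central angle MON-82→MON-38 = 1.023095 rad  (haversine)
θ₁₃ = bearing MON-82→MON-38 = 84.573°,  θ₁₂ = bearing MON-82→SEIS6 = 95.970°
dₓₜ = R·arcsin(sin δ₁₃ · sin(θ₁₃ − θ₁₂)) = 6371·arcsin(0.85372·sin(-11.397°)) = -1079.962 km
|dₓₜ| = 1079.962 km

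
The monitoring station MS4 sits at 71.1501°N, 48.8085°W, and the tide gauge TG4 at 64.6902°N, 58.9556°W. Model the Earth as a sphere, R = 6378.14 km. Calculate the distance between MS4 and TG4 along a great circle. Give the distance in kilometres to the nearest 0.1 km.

832.7 km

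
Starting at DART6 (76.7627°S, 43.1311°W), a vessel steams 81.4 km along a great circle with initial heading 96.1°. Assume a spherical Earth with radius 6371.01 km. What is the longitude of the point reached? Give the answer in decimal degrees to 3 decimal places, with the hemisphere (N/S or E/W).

39.937°W

δ = d/R = 81.4/6371.01 = 0.012777 rad
φ₂ = arcsin(sin φ₁ cos δ + cos φ₁ sin δ cos θ)
   = arcsin(-0.97343·0.99992 + 0.22898·0.01278·-0.10626) = -76.82073°
λ₂ = λ₁ + atan2(sin θ sin δ cos φ₁, cos δ − sin φ₁ sin φ₂) = -39.93696°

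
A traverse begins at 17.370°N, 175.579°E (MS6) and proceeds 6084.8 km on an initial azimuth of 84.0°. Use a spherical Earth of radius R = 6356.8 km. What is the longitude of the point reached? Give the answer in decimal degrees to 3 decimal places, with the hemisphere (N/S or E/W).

127.222°W

δ = d/R = 6084.8/6356.8 = 0.957211 rad
φ₂ = arcsin(sin φ₁ cos δ + cos φ₁ sin δ cos θ)
   = arcsin(0.29854·0.57580 + 0.95440·0.81759·0.10453) = 14.68263°
λ₂ = λ₁ + atan2(sin θ sin δ cos φ₁, cos δ − sin φ₁ sin φ₂) = -127.22182°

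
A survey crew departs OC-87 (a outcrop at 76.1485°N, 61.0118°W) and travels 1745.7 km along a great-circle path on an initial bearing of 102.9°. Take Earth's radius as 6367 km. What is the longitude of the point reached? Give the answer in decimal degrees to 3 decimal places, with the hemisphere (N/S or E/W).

δ = d/R = 1745.7/6367 = 0.274179 rad
φ₂ = arcsin(sin φ₁ cos δ + cos φ₁ sin δ cos θ)
   = arcsin(0.97092·0.96265 + 0.23941·0.27076·-0.22325) = 66.95272°
λ₂ = λ₁ + atan2(sin θ sin δ cos φ₁, cos δ − sin φ₁ sin φ₂) = -18.62360°

18.624°W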